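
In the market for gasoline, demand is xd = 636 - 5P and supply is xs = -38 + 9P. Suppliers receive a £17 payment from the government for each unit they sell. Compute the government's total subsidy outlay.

Pre-subsidy: 636 - 5P = -38 + 9P gives P* = 337/7, x* = 2767/7.
With the subsidy, sellers receive Ps = Pb + 17 for each unit, where Pb is the price buyers pay.
Supply in terms of Pb becomes xs = -38 + 9(Pb + 17) = 115 + 9Pb. Setting this equal to demand: 636 - 5Pb = 115 + 9Pb, so Pb = 521/14.
Sellers receive Ps = 521/14 + 17 = 759/14; x' = 636 − 5·(521/14) = 6299/14.
Government outlay = subsidy × quantity = 17 × 6299/14 = 107083/14.

Government cost = 107083/14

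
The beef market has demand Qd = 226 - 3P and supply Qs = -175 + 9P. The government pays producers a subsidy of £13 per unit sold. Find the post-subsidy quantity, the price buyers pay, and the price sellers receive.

Q' = 155; buyers pay 71/3; sellers receive 110/3

Pre-subsidy: 226 - 3P = -175 + 9P gives P* = 401/12, Q* = 125.75.
With the subsidy, sellers receive Ps = Pb + 13 for each unit, where Pb is the price buyers pay.
Supply in terms of Pb becomes Qs = -175 + 9(Pb + 13) = -58 + 9Pb. Setting this equal to demand: 226 - 3Pb = -58 + 9Pb, so Pb = 71/3.
Sellers receive Ps = 71/3 + 13 = 110/3; Q' = 226 − 3·(71/3) = 155.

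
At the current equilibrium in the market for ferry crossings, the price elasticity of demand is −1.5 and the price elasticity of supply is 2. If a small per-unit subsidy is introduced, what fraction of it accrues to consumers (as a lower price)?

For a small subsidy around the equilibrium, the benefit split depends on the relative slopes, which at a point are proportional to the elasticities.
Buyer share = εs/(εs + |εd|) = 2/(2 + 1.5) = 4/7; seller share = |εd|/(εs + |εd|) = 3/7.

Consumer share = 4/7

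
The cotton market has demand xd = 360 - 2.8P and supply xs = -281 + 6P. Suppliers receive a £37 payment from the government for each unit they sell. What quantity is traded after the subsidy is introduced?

Pre-subsidy: 360 - 2.8P = -281 + 6P gives P* = 3205/44, x* = 3433/22.
With the subsidy, sellers receive Ps = Pb + 37 for each unit, where Pb is the price buyers pay.
Supply in terms of Pb becomes xs = -281 + 6(Pb + 37) = -59 + 6Pb. Setting this equal to demand: 360 - 2.8Pb = -59 + 6Pb, so Pb = 2095/44.
Sellers receive Ps = 2095/44 + 37 = 3723/44; x' = 360 − 2.8·(2095/44) = 4987/22.

x' = 4987/22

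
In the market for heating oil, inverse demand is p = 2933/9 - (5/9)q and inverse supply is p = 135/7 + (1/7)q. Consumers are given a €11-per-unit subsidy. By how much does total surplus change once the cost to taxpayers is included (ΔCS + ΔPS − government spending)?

Pre-subsidy: 2933/9 - (5/9)q = 135/7 + (1/7)q gives q* = 439 and p* = 82.
With the rebate, buyers effectively pay pb = ps − 11, where ps is the price sellers receive.
On the curves, pb = 2933/9 - (5/9)q and ps = 135/7 + (1/7)q; the wedge ps − pb = 11 gives 135/7 + (1/7)q − (2933/9 - (5/9)q) = 11, so q' = 454.75.
Then pb = 2933/9 − (5/9)·454.75 = 73.25 and ps = 135/7 + (1/7)·454.75 = 84.25.
ΔCS = ½(439 + 454.75)(82 − 73.25) = 3910.15625; ΔPS = ½(439 + 454.75)(84.25 − 82) = 1005.46875.
Government spending = 11 × 454.75 = 5002.25.
Net change = 3910.15625 + 1005.46875 − 5002.25 = -86.625. The loss equals the DWL triangle ½·11·15.75.

Net change in total surplus = -€86.625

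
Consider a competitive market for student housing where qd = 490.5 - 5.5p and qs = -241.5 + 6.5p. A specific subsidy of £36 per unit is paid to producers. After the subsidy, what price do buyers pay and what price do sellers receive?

Pre-subsidy: 490.5 - 5.5p = -241.5 + 6.5p gives p* = 61, q* = 155.
With the subsidy, sellers receive ps = pb + 36 for each unit, where pb is the price buyers pay.
Supply in terms of pb becomes qs = -241.5 + 6.5(pb + 36) = -7.5 + 6.5pb. Setting this equal to demand: 490.5 - 5.5pb = -7.5 + 6.5pb, so pb = 41.5.
Sellers receive ps = 41.5 + 36 = 77.5; q' = 490.5 − 5.5·41.5 = 262.25.

Buyers pay £41.5; sellers receive £77.5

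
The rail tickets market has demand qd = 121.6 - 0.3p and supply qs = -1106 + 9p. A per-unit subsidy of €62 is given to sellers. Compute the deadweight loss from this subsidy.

Deadweight loss = €558

Pre-subsidy: 121.6 - 0.3p = -1106 + 9p gives p* = 132, q* = 82.
With the subsidy, sellers receive ps = pb + 62 for each unit, where pb is the price buyers pay.
Supply in terms of pb becomes qs = -1106 + 9(pb + 62) = -548 + 9pb. Setting this equal to demand: 121.6 - 0.3pb = -548 + 9pb, so pb = 72.
Sellers receive ps = 72 + 62 = 134; q' = 121.6 − 0.3·72 = 100.
The subsidy expands output by 100 − 82 = 18 past the efficient level; on those units the gap between marginal cost and willingness to pay runs from 0 up to 62.
DWL = ½ × 62 × 18 = 558.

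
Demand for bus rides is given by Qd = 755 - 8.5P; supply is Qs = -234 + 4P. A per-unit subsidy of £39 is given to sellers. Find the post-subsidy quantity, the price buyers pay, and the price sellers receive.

Q' = 188.56; buyers pay £66.64; sellers receive £105.64

Pre-subsidy: 755 - 8.5P = -234 + 4P gives P* = 79.12, Q* = 82.48.
With the subsidy, sellers receive Ps = Pb + 39 for each unit, where Pb is the price buyers pay.
Supply in terms of Pb becomes Qs = -234 + 4(Pb + 39) = -78 + 4Pb. Setting this equal to demand: 755 - 8.5Pb = -78 + 4Pb, so Pb = 66.64.
Sellers receive Ps = 66.64 + 39 = 105.64; Q' = 755 − 8.5·66.64 = 188.56.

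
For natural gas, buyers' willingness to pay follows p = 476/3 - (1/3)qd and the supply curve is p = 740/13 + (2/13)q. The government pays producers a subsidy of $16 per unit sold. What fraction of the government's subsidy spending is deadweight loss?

Pre-subsidy: 476/3 - (1/3)q = 740/13 + (2/13)q gives q* = 3968/19 and p* = 1692/19.
With the subsidy, sellers receive ps = pb + 16 for each unit, where pb is the price buyers pay.
On the curves, pb = 476/3 - (1/3)q and ps = 740/13 + (2/13)q; the wedge ps − pb = 16 gives 740/13 + (2/13)q − (476/3 - (1/3)q) = 16, so q' = 4592/19.
Then pb = 476/3 − (1/3)·(4592/19) = 1484/19 and ps = 740/13 + (2/13)·(4592/19) = 1788/19.
ΔCS = ½(3968/19 + 4592/19)(1692/19 − 1484/19) = 890240/361; ΔPS = ½(3968/19 + 4592/19)(1788/19 − 1692/19) = 410880/361.
Government spending = 16 × 4592/19 = 73472/19.
DWL = ½ × 16 × (4592/19 − 3968/19) = 4992/19; fraction = (4992/19) / (73472/19) = 39/574.

DWL / government spending = 39/574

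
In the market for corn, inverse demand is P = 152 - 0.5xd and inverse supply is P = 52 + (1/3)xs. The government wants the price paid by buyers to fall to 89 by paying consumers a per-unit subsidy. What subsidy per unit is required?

At a buyer price of 89, quantity demanded is 304 − 2·89 = 126.
Sellers supply 126 only when they receive Ps = 52 + (1/3)·126 = 94.
s = Ps − Pb = 94 − 89 = 5.

Required subsidy s = 5 per unit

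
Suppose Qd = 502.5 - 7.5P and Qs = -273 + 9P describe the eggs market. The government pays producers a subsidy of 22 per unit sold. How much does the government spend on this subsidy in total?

Government cost = 5280

Pre-subsidy: 502.5 - 7.5P = -273 + 9P gives P* = 47, Q* = 150.
With the subsidy, sellers receive Ps = Pb + 22 for each unit, where Pb is the price buyers pay.
Supply in terms of Pb becomes Qs = -273 + 9(Pb + 22) = -75 + 9Pb. Setting this equal to demand: 502.5 - 7.5Pb = -75 + 9Pb, so Pb = 35.
Sellers receive Ps = 35 + 22 = 57; Q' = 502.5 − 7.5·35 = 240.
Government outlay = subsidy × quantity = 22 × 240 = 5280.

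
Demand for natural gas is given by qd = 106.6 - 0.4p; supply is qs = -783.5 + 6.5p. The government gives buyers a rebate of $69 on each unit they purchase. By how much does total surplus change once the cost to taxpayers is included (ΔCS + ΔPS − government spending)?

Net change in total surplus = -$897

Pre-subsidy: 106.6 - 0.4p = -783.5 + 6.5p gives p* = 129, q* = 55.
With the rebate, buyers effectively pay pb = ps − 69, where ps is the price sellers receive.
Demand in terms of ps becomes qd = 106.6 − 0.4(ps − 69) = 134.2 - 0.4ps. Setting this equal to supply: 134.2 - 0.4ps = -783.5 + 6.5ps, so ps = 133.
Buyers pay pb = 133 − 69 = 64; q' = -783.5 + 6.5·133 = 81.
ΔCS = ½(55 + 81)(129 − 64) = 4420; ΔPS = ½(55 + 81)(133 − 129) = 272.
Government spending = 69 × 81 = 5589.
Net change = 4420 + 272 − 5589 = -897. The loss equals the DWL triangle ½·69·26.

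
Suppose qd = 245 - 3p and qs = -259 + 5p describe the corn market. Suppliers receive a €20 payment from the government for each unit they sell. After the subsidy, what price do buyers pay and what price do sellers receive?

Pre-subsidy: 245 - 3p = -259 + 5p gives p* = 63, q* = 56.
With the subsidy, sellers receive ps = pb + 20 for each unit, where pb is the price buyers pay.
Supply in terms of pb becomes qs = -259 + 5(pb + 20) = -159 + 5pb. Setting this equal to demand: 245 - 3pb = -159 + 5pb, so pb = 50.5.
Sellers receive ps = 50.5 + 20 = 70.5; q' = 245 − 3·50.5 = 93.5.

Buyers pay €50.5; sellers receive €70.5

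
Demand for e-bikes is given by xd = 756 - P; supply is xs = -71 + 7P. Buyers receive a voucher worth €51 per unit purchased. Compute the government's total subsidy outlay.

Government cost = €35559.75

Pre-subsidy: 756 - P = -71 + 7P gives P* = 103.375, x* = 652.625.
With the rebate, buyers effectively pay Pb = Ps − 51, where Ps is the price sellers receive.
Demand in terms of Ps becomes xd = 756 − 1(Ps − 51) = 807 - Ps. Setting this equal to supply: 807 - Ps = -71 + 7Ps, so Ps = 109.75.
Buyers pay Pb = 109.75 − 51 = 58.75; x' = -71 + 7·109.75 = 697.25.
Government outlay = subsidy × quantity = 51 × 697.25 = 35559.75.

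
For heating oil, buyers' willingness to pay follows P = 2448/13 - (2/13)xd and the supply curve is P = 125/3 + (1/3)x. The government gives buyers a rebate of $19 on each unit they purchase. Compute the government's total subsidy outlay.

Pre-subsidy: 2448/13 - (2/13)x = 125/3 + (1/3)x gives x* = 301 and P* = 142.
With the rebate, buyers effectively pay Pb = Ps − 19, where Ps is the price sellers receive.
On the curves, Pb = 2448/13 - (2/13)x and Ps = 125/3 + (1/3)x; the wedge Ps − Pb = 19 gives 125/3 + (1/3)x − (2448/13 - (2/13)x) = 19, so x' = 340.
Then Pb = 2448/13 − (2/13)·340 = 136 and Ps = 125/3 + (1/3)·340 = 155.
Government outlay = subsidy × quantity = 19 × 340 = 6460.

Government cost = $6460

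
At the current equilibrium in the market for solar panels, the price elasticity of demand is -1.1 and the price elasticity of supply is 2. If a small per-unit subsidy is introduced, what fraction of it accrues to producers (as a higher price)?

Producer share = 11/31

For a small subsidy around the equilibrium, the benefit split depends on the relative slopes, which at a point are proportional to the elasticities.
Buyer share = εs/(εs + |εd|) = 2/(2 + 1.1) = 20/31; seller share = |εd|/(εs + |εd|) = 11/31.
So producers capture 11/31 of the subsidy.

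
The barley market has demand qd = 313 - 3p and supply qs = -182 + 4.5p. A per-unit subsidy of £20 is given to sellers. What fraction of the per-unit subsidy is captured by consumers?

Consumer share = 0.6

Pre-subsidy: 313 - 3p = -182 + 4.5p gives p* = 66, q* = 115.
With the subsidy, sellers receive ps = pb + 20 for each unit, where pb is the price buyers pay.
Supply in terms of pb becomes qs = -182 + 4.5(pb + 20) = -92 + 4.5pb. Setting this equal to demand: 313 - 3pb = -92 + 4.5pb, so pb = 54.
Sellers receive ps = 54 + 20 = 74; q' = 313 − 3·54 = 151.
Buyers' price falls by p* − pb = 66 − 54 = 12; sellers' price rises by ps − p* = 74 − 66 = 8.
So consumers capture 12/20 = 0.6 of each unit of subsidy.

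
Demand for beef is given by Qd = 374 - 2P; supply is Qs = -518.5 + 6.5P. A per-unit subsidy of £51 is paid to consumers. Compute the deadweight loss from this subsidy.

Deadweight loss = £1989

Pre-subsidy: 374 - 2P = -518.5 + 6.5P gives P* = 105, Q* = 164.
With the rebate, buyers effectively pay Pb = Ps − 51, where Ps is the price sellers receive.
Demand in terms of Ps becomes Qd = 374 − 2(Ps − 51) = 476 - 2Ps. Setting this equal to supply: 476 - 2Ps = -518.5 + 6.5Ps, so Ps = 117.
Buyers pay Pb = 117 − 51 = 66; Q' = -518.5 + 6.5·117 = 242.
The subsidy expands output by 242 − 164 = 78 past the efficient level; on those units the gap between marginal cost and willingness to pay runs from 0 up to 51.
DWL = ½ × 51 × 78 = 1989.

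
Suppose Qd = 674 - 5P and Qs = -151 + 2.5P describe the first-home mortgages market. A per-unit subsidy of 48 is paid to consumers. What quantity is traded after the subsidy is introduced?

Q' = 204

Pre-subsidy: 674 - 5P = -151 + 2.5P gives P* = 110, Q* = 124.
With the rebate, buyers effectively pay Pb = Ps − 48, where Ps is the price sellers receive.
Demand in terms of Ps becomes Qd = 674 − 5(Ps − 48) = 914 - 5Ps. Setting this equal to supply: 914 - 5Ps = -151 + 2.5Ps, so Ps = 142.
Buyers pay Pb = 142 − 48 = 94; Q' = -151 + 2.5·142 = 204.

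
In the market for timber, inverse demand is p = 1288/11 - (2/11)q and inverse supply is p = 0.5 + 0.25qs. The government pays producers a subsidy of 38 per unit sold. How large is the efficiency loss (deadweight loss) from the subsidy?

Deadweight loss = 1672

Pre-subsidy: 1288/11 - (2/11)q = 0.5 + 0.25q gives q* = 270 and p* = 68.
With the subsidy, sellers receive ps = pb + 38 for each unit, where pb is the price buyers pay.
On the curves, pb = 1288/11 - (2/11)q and ps = 0.5 + 0.25q; the wedge ps − pb = 38 gives 0.5 + 0.25q − (1288/11 - (2/11)q) = 38, so q' = 358.
Then pb = 1288/11 − (2/11)·358 = 52 and ps = 0.5 + 0.25·358 = 90.
The subsidy expands output by 358 − 270 = 88 past the efficient level; on those units the gap between marginal cost and willingness to pay runs from 0 up to 38.
DWL = ½ × 38 × 88 = 1672.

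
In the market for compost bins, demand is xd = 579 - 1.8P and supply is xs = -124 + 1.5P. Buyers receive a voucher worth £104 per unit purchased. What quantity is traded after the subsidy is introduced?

Pre-subsidy: 579 - 1.8P = -124 + 1.5P gives P* = 7030/33, x* = 2151/11.
With the rebate, buyers effectively pay Pb = Ps − 104, where Ps is the price sellers receive.
Demand in terms of Ps becomes xd = 579 − 1.8(Ps − 104) = 766.2 - 1.8Ps. Setting this equal to supply: 766.2 - 1.8Ps = -124 + 1.5Ps, so Ps = 8902/33.
Buyers pay Pb = 8902/33 − 104 = 5470/33; x' = -124 + 1.5·(8902/33) = 3087/11.

x' = 3087/11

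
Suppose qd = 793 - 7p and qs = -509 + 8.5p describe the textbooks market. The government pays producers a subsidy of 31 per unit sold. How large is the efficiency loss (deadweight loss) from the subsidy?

Deadweight loss = 1844.5

Pre-subsidy: 793 - 7p = -509 + 8.5p gives p* = 84, q* = 205.
With the subsidy, sellers receive ps = pb + 31 for each unit, where pb is the price buyers pay.
Supply in terms of pb becomes qs = -509 + 8.5(pb + 31) = -245.5 + 8.5pb. Setting this equal to demand: 793 - 7pb = -245.5 + 8.5pb, so pb = 67.
Sellers receive ps = 67 + 31 = 98; q' = 793 − 7·67 = 324.
The subsidy expands output by 324 − 205 = 119 past the efficient level; on those units the gap between marginal cost and willingness to pay runs from 0 up to 31.
DWL = ½ × 31 × 119 = 1844.5.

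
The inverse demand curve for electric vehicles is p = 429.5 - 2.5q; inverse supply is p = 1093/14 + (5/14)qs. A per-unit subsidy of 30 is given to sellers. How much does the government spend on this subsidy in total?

Government cost = 4005

Pre-subsidy: 429.5 - 2.5q = 1093/14 + (5/14)q gives q* = 123 and p* = 122.
With the subsidy, sellers receive ps = pb + 30 for each unit, where pb is the price buyers pay.
On the curves, pb = 429.5 - 2.5q and ps = 1093/14 + (5/14)q; the wedge ps − pb = 30 gives 1093/14 + (5/14)q − (429.5 - 2.5q) = 30, so q' = 133.5.
Then pb = 429.5 − 2.5·133.5 = 95.75 and ps = 1093/14 + (5/14)·133.5 = 125.75.
Government outlay = subsidy × quantity = 30 × 133.5 = 4005.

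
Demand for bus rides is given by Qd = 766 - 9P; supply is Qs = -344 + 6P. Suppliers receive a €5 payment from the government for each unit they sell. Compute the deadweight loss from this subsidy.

Deadweight loss = €45

Pre-subsidy: 766 - 9P = -344 + 6P gives P* = 74, Q* = 100.
With the subsidy, sellers receive Ps = Pb + 5 for each unit, where Pb is the price buyers pay.
Supply in terms of Pb becomes Qs = -344 + 6(Pb + 5) = -314 + 6Pb. Setting this equal to demand: 766 - 9Pb = -314 + 6Pb, so Pb = 72.
Sellers receive Ps = 72 + 5 = 77; Q' = 766 − 9·72 = 118.
The subsidy expands output by 118 − 100 = 18 past the efficient level; on those units the gap between marginal cost and willingness to pay runs from 0 up to 5.
DWL = ½ × 5 × 18 = 45.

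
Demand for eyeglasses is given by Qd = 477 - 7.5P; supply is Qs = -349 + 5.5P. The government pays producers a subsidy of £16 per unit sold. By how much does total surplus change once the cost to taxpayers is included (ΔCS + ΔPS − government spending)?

Net change in total surplus = -5280/13

Pre-subsidy: 477 - 7.5P = -349 + 5.5P gives P* = 826/13, Q* = 6/13.
With the subsidy, sellers receive Ps = Pb + 16 for each unit, where Pb is the price buyers pay.
Supply in terms of Pb becomes Qs = -349 + 5.5(Pb + 16) = -261 + 5.5Pb. Setting this equal to demand: 477 - 7.5Pb = -261 + 5.5Pb, so Pb = 738/13.
Sellers receive Ps = 738/13 + 16 = 946/13; Q' = 477 − 7.5·(738/13) = 666/13.
ΔCS = ½(6/13 + 666/13)(826/13 − 738/13) = 29568/169; ΔPS = ½(6/13 + 666/13)(946/13 − 826/13) = 40320/169.
Government spending = 16 × 666/13 = 10656/13.
Net change = 29568/169 + 40320/169 − 10656/13 = -5280/13. The loss equals the DWL triangle ½·16·660/13.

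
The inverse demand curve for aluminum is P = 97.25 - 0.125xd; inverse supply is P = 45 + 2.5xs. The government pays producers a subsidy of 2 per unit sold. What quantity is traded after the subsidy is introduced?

Pre-subsidy: 97.25 - 0.125x = 45 + 2.5x gives x* = 418/21 and P* = 1990/21.
With the subsidy, sellers receive Ps = Pb + 2 for each unit, where Pb is the price buyers pay.
On the curves, Pb = 97.25 - 0.125x and Ps = 45 + 2.5x; the wedge Ps − Pb = 2 gives 45 + 2.5x − (97.25 - 0.125x) = 2, so x' = 62/3.
Then Pb = 97.25 − 0.125·(62/3) = 284/3 and Ps = 45 + 2.5·(62/3) = 290/3.

x' = 62/3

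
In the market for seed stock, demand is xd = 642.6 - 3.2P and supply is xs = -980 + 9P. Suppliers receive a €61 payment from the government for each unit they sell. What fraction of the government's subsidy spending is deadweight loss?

DWL / government spending = 72/361

Pre-subsidy: 642.6 - 3.2P = -980 + 9P gives P* = 133, x* = 217.
With the subsidy, sellers receive Ps = Pb + 61 for each unit, where Pb is the price buyers pay.
Supply in terms of Pb becomes xs = -980 + 9(Pb + 61) = -431 + 9Pb. Setting this equal to demand: 642.6 - 3.2Pb = -431 + 9Pb, so Pb = 88.
Sellers receive Ps = 88 + 61 = 149; x' = 642.6 − 3.2·88 = 361.
ΔCS = ½(217 + 361)(133 − 88) = 13005; ΔPS = ½(217 + 361)(149 − 133) = 4624.
Government spending = 61 × 361 = 22021.
DWL = ½ × 61 × (361 − 217) = 4392; fraction = 4392 / 22021 = 72/361.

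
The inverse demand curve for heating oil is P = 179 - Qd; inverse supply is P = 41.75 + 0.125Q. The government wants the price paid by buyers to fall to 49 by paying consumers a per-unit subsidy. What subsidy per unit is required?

At a buyer price of 49, quantity demanded is 179 − 1·49 = 130.
Sellers supply 130 only when they receive Ps = 41.75 + 0.125·130 = 58.
s = Ps − Pb = 58 − 49 = 9.

Required subsidy s = 9 per unit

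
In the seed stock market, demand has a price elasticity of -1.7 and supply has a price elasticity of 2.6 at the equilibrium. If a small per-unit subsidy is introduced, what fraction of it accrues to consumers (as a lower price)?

Consumer share = 26/43

For a small subsidy around the equilibrium, the benefit split depends on the relative slopes, which at a point are proportional to the elasticities.
Buyer share = εs/(εs + |εd|) = 2.6/(2.6 + 1.7) = 26/43; seller share = |εd|/(εs + |εd|) = 17/43.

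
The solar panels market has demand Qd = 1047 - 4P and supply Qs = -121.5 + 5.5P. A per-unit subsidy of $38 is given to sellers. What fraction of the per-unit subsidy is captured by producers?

Pre-subsidy: 1047 - 4P = -121.5 + 5.5P gives P* = 123, Q* = 555.
With the subsidy, sellers receive Ps = Pb + 38 for each unit, where Pb is the price buyers pay.
Supply in terms of Pb becomes Qs = -121.5 + 5.5(Pb + 38) = 87.5 + 5.5Pb. Setting this equal to demand: 1047 - 4Pb = 87.5 + 5.5Pb, so Pb = 101.
Sellers receive Ps = 101 + 38 = 139; Q' = 1047 − 4·101 = 643.
Buyers' price falls by P* − Pb = 123 − 101 = 22; sellers' price rises by Ps − P* = 139 − 123 = 16.
So producers capture 16/38 = 8/19 of each unit of subsidy.

Producer share = 8/19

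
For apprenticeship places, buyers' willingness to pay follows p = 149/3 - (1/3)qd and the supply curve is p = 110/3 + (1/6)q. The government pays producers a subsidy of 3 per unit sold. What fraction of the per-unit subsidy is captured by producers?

Pre-subsidy: 149/3 - (1/3)q = 110/3 + (1/6)q gives q* = 26 and p* = 41.
With the subsidy, sellers receive ps = pb + 3 for each unit, where pb is the price buyers pay.
On the curves, pb = 149/3 - (1/3)q and ps = 110/3 + (1/6)q; the wedge ps − pb = 3 gives 110/3 + (1/6)q − (149/3 - (1/3)q) = 3, so q' = 32.
Then pb = 149/3 − (1/3)·32 = 39 and ps = 110/3 + (1/6)·32 = 42.
Buyers' price falls by p* − pb = 41 − 39 = 2; sellers' price rises by ps − p* = 42 − 41 = 1.
So producers capture 1/3 = 1/3 of each unit of subsidy.

Producer share = 1/3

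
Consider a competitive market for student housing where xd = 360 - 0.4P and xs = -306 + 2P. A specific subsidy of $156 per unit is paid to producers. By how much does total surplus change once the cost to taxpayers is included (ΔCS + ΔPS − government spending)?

Pre-subsidy: 360 - 0.4P = -306 + 2P gives P* = 277.5, x* = 249.
With the subsidy, sellers receive Ps = Pb + 156 for each unit, where Pb is the price buyers pay.
Supply in terms of Pb becomes xs = -306 + 2(Pb + 156) = 6 + 2Pb. Setting this equal to demand: 360 - 0.4Pb = 6 + 2Pb, so Pb = 147.5.
Sellers receive Ps = 147.5 + 156 = 303.5; x' = 360 − 0.4·147.5 = 301.
ΔCS = ½(249 + 301)(277.5 − 147.5) = 35750; ΔPS = ½(249 + 301)(303.5 − 277.5) = 7150.
Government spending = 156 × 301 = 46956.
Net change = 35750 + 7150 − 46956 = -4056. The loss equals the DWL triangle ½·156·52.

Net change in total surplus = -$4056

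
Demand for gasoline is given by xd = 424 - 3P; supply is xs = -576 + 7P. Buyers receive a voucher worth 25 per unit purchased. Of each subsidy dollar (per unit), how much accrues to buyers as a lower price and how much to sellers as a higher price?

Buyers gain 17.5 per unit; sellers gain 7.5 per unit

Pre-subsidy: 424 - 3P = -576 + 7P gives P* = 100, x* = 124.
With the rebate, buyers effectively pay Pb = Ps − 25, where Ps is the price sellers receive.
Demand in terms of Ps becomes xd = 424 − 3(Ps − 25) = 499 - 3Ps. Setting this equal to supply: 499 - 3Ps = -576 + 7Ps, so Ps = 107.5.
Buyers pay Pb = 107.5 − 25 = 82.5; x' = -576 + 7·107.5 = 176.5.
Buyers' price falls by P* − Pb = 100 − 82.5 = 17.5; sellers' price rises by Ps − P* = 107.5 − 100 = 7.5.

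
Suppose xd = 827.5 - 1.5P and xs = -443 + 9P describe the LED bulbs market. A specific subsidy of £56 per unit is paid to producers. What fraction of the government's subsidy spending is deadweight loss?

Pre-subsidy: 827.5 - 1.5P = -443 + 9P gives P* = 121, x* = 646.
With the subsidy, sellers receive Ps = Pb + 56 for each unit, where Pb is the price buyers pay.
Supply in terms of Pb becomes xs = -443 + 9(Pb + 56) = 61 + 9Pb. Setting this equal to demand: 827.5 - 1.5Pb = 61 + 9Pb, so Pb = 73.
Sellers receive Ps = 73 + 56 = 129; x' = 827.5 − 1.5·73 = 718.
ΔCS = ½(646 + 718)(121 − 73) = 32736; ΔPS = ½(646 + 718)(129 − 121) = 5456.
Government spending = 56 × 718 = 40208.
DWL = ½ × 56 × (718 − 646) = 2016; fraction = 2016 / 40208 = 18/359.

DWL / government spending = 18/359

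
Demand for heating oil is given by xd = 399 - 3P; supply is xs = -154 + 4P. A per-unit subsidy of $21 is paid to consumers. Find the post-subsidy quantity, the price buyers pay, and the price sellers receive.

Pre-subsidy: 399 - 3P = -154 + 4P gives P* = 79, x* = 162.
With the rebate, buyers effectively pay Pb = Ps − 21, where Ps is the price sellers receive.
Demand in terms of Ps becomes xd = 399 − 3(Ps − 21) = 462 - 3Ps. Setting this equal to supply: 462 - 3Ps = -154 + 4Ps, so Ps = 88.
Buyers pay Pb = 88 − 21 = 67; x' = -154 + 4·88 = 198.

x' = 198; buyers pay $67; sellers receive $88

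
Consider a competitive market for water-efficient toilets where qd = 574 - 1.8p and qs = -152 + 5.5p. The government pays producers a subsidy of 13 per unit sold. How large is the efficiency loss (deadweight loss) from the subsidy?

Deadweight loss = 16731/146

Pre-subsidy: 574 - 1.8p = -152 + 5.5p gives p* = 7260/73, q* = 28834/73.
With the subsidy, sellers receive ps = pb + 13 for each unit, where pb is the price buyers pay.
Supply in terms of pb becomes qs = -152 + 5.5(pb + 13) = -80.5 + 5.5pb. Setting this equal to demand: 574 - 1.8pb = -80.5 + 5.5pb, so pb = 6545/73.
Sellers receive ps = 6545/73 + 13 = 7494/73; q' = 574 − 1.8·(6545/73) = 30121/73.
The subsidy expands output by 30121/73 − 28834/73 = 1287/73 past the efficient level; on those units the gap between marginal cost and willingness to pay runs from 0 up to 13.
DWL = ½ × 13 × 1287/73 = 16731/146.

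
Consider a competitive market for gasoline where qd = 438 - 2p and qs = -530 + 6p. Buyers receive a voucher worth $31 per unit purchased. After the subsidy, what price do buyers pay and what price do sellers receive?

Pre-subsidy: 438 - 2p = -530 + 6p gives p* = 121, q* = 196.
With the rebate, buyers effectively pay pb = ps − 31, where ps is the price sellers receive.
Demand in terms of ps becomes qd = 438 − 2(ps − 31) = 500 - 2ps. Setting this equal to supply: 500 - 2ps = -530 + 6ps, so ps = 128.75.
Buyers pay pb = 128.75 − 31 = 97.75; q' = -530 + 6·128.75 = 242.5.

Buyers pay $97.75; sellers receive $128.75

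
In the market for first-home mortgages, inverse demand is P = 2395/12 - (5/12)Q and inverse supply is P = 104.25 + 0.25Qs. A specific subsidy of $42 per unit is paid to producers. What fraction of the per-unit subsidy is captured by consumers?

Consumer share = 0.625

Pre-subsidy: 2395/12 - (5/12)Q = 104.25 + 0.25Q gives Q* = 143 and P* = 140.
With the subsidy, sellers receive Ps = Pb + 42 for each unit, where Pb is the price buyers pay.
On the curves, Pb = 2395/12 - (5/12)Q and Ps = 104.25 + 0.25Q; the wedge Ps − Pb = 42 gives 104.25 + 0.25Q − (2395/12 - (5/12)Q) = 42, so Q' = 206.
Then Pb = 2395/12 − (5/12)·206 = 113.75 and Ps = 104.25 + 0.25·206 = 155.75.
Buyers' price falls by P* − Pb = 140 − 113.75 = 26.25; sellers' price rises by Ps − P* = 155.75 − 140 = 15.75.
So consumers capture 26.25/42 = 0.625 of each unit of subsidy.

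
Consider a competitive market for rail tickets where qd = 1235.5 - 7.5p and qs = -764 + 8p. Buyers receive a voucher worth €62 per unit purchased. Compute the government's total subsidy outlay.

Government cost = €31496

Pre-subsidy: 1235.5 - 7.5p = -764 + 8p gives p* = 129, q* = 268.
With the rebate, buyers effectively pay pb = ps − 62, where ps is the price sellers receive.
Demand in terms of ps becomes qd = 1235.5 − 7.5(ps − 62) = 1700.5 - 7.5ps. Setting this equal to supply: 1700.5 - 7.5ps = -764 + 8ps, so ps = 159.
Buyers pay pb = 159 − 62 = 97; q' = -764 + 8·159 = 508.
Government outlay = subsidy × quantity = 62 × 508 = 31496.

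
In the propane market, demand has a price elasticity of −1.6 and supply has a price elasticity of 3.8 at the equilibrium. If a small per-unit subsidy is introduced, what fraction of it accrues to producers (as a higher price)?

Producer share = 8/27

For a small subsidy around the equilibrium, the benefit split depends on the relative slopes, which at a point are proportional to the elasticities.
Buyer share = εs/(εs + |εd|) = 3.8/(3.8 + 1.6) = 19/27; seller share = |εd|/(εs + |εd|) = 8/27.
So producers capture 8/27 of the subsidy.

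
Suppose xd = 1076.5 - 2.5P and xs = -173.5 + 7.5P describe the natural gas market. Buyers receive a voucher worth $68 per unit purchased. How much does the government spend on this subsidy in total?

Government cost = $60622

Pre-subsidy: 1076.5 - 2.5P = -173.5 + 7.5P gives P* = 125, x* = 764.
With the rebate, buyers effectively pay Pb = Ps − 68, where Ps is the price sellers receive.
Demand in terms of Ps becomes xd = 1076.5 − 2.5(Ps − 68) = 1246.5 - 2.5Ps. Setting this equal to supply: 1246.5 - 2.5Ps = -173.5 + 7.5Ps, so Ps = 142.
Buyers pay Pb = 142 − 68 = 74; x' = -173.5 + 7.5·142 = 891.5.
Government outlay = subsidy × quantity = 68 × 891.5 = 60622.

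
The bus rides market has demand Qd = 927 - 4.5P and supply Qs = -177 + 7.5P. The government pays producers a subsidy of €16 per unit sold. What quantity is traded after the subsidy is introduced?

Pre-subsidy: 927 - 4.5P = -177 + 7.5P gives P* = 92, Q* = 513.
With the subsidy, sellers receive Ps = Pb + 16 for each unit, where Pb is the price buyers pay.
Supply in terms of Pb becomes Qs = -177 + 7.5(Pb + 16) = -57 + 7.5Pb. Setting this equal to demand: 927 - 4.5Pb = -57 + 7.5Pb, so Pb = 82.
Sellers receive Ps = 82 + 16 = 98; Q' = 927 − 4.5·82 = 558.

Q' = 558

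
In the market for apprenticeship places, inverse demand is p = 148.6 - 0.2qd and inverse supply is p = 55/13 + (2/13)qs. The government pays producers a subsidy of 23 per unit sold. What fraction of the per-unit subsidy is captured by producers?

Producer share = 10/23

Pre-subsidy: 148.6 - 0.2q = 55/13 + (2/13)q gives q* = 408 and p* = 67.
With the subsidy, sellers receive ps = pb + 23 for each unit, where pb is the price buyers pay.
On the curves, pb = 148.6 - 0.2q and ps = 55/13 + (2/13)q; the wedge ps − pb = 23 gives 55/13 + (2/13)q − (148.6 - 0.2q) = 23, so q' = 473.
Then pb = 148.6 − 0.2·473 = 54 and ps = 55/13 + (2/13)·473 = 77.
Buyers' price falls by p* − pb = 67 − 54 = 13; sellers' price rises by ps − p* = 77 − 67 = 10.
So producers capture 10/23 = 10/23 of each unit of subsidy.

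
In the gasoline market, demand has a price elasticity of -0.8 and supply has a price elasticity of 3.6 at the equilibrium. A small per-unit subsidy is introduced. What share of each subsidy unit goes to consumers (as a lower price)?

Consumer share = 9/11

For a small subsidy around the equilibrium, the benefit split depends on the relative slopes, which at a point are proportional to the elasticities.
Buyer share = εs/(εs + |εd|) = 3.6/(3.6 + 0.8) = 9/11; seller share = |εd|/(εs + |εd|) = 2/11.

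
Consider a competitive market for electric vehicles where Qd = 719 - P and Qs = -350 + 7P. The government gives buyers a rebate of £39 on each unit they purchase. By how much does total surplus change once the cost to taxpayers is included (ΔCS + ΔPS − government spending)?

Net change in total surplus = -£665.4375

Pre-subsidy: 719 - P = -350 + 7P gives P* = 133.625, Q* = 585.375.
With the rebate, buyers effectively pay Pb = Ps − 39, where Ps is the price sellers receive.
Demand in terms of Ps becomes Qd = 719 − 1(Ps − 39) = 758 - Ps. Setting this equal to supply: 758 - Ps = -350 + 7Ps, so Ps = 138.5.
Buyers pay Pb = 138.5 − 39 = 99.5; Q' = -350 + 7·138.5 = 619.5.
ΔCS = ½(585.375 + 619.5)(133.625 − 99.5) = 20558.1796875; ΔPS = ½(585.375 + 619.5)(138.5 − 133.625) = 2936.8828125.
Government spending = 39 × 619.5 = 24160.5.
Net change = 20558.1796875 + 2936.8828125 − 24160.5 = -665.4375. The loss equals the DWL triangle ½·39·34.125.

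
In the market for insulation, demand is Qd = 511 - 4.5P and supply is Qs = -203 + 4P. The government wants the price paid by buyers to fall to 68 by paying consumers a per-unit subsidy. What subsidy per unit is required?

Required subsidy s = 34 per unit

At a buyer price of 68, quantity demanded is 511 − 4.5·68 = 205.
Sellers supply 205 only when they receive Ps with -203 + 4·Ps = 205, i.e. Ps = 102.
s = Ps − Pb = 102 − 68 = 34.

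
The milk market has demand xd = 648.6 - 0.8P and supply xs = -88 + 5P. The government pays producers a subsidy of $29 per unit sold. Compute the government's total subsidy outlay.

Pre-subsidy: 648.6 - 0.8P = -88 + 5P gives P* = 127, x* = 547.
With the subsidy, sellers receive Ps = Pb + 29 for each unit, where Pb is the price buyers pay.
Supply in terms of Pb becomes xs = -88 + 5(Pb + 29) = 57 + 5Pb. Setting this equal to demand: 648.6 - 0.8Pb = 57 + 5Pb, so Pb = 102.
Sellers receive Ps = 102 + 29 = 131; x' = 648.6 − 0.8·102 = 567.
Government outlay = subsidy × quantity = 29 × 567 = 16443.

Government cost = $16443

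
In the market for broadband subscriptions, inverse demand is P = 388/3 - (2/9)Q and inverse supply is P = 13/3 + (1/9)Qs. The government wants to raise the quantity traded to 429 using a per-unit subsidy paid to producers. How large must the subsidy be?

Required subsidy s = 18 per unit

At Q = 429, from the demand curve buyers pay Pb = 388/3 − (2/9)·429 = 34; from the supply curve sellers need Ps = 13/3 + (1/9)·429 = 52.
The subsidy must fill the gap: s = Ps − Pb = 52 − 34 = 18.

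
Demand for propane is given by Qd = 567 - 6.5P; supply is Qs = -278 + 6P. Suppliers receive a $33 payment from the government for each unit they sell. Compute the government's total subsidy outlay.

Pre-subsidy: 567 - 6.5P = -278 + 6P gives P* = 67.6, Q* = 127.6.
With the subsidy, sellers receive Ps = Pb + 33 for each unit, where Pb is the price buyers pay.
Supply in terms of Pb becomes Qs = -278 + 6(Pb + 33) = -80 + 6Pb. Setting this equal to demand: 567 - 6.5Pb = -80 + 6Pb, so Pb = 51.76.
Sellers receive Ps = 51.76 + 33 = 84.76; Q' = 567 − 6.5·51.76 = 230.56.
Government outlay = subsidy × quantity = 33 × 230.56 = 7608.48.

Government cost = $7608.48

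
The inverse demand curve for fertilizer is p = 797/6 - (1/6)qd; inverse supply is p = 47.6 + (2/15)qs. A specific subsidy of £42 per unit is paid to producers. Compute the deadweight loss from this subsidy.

Deadweight loss = £2940

Pre-subsidy: 797/6 - (1/6)q = 47.6 + (2/15)q gives q* = 2557/9 and p* = 2308/27.
With the subsidy, sellers receive ps = pb + 42 for each unit, where pb is the price buyers pay.
On the curves, pb = 797/6 - (1/6)q and ps = 47.6 + (2/15)q; the wedge ps − pb = 42 gives 47.6 + (2/15)q − (797/6 - (1/6)q) = 42, so q' = 3817/9.
Then pb = 797/6 − (1/6)·(3817/9) = 1678/27 and ps = 47.6 + (2/15)·(3817/9) = 2812/27.
The subsidy expands output by 3817/9 − 2557/9 = 140 past the efficient level; on those units the gap between marginal cost and willingness to pay runs from 0 up to 42.
DWL = ½ × 42 × 140 = 2940.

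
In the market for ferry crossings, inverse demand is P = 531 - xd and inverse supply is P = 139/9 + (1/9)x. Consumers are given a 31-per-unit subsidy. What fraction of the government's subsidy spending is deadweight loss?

DWL / government spending = 279/9838

Pre-subsidy: 531 - x = 139/9 + (1/9)x gives x* = 464 and P* = 67.
With the rebate, buyers effectively pay Pb = Ps − 31, where Ps is the price sellers receive.
On the curves, Pb = 531 - x and Ps = 139/9 + (1/9)x; the wedge Ps − Pb = 31 gives 139/9 + (1/9)x − (531 - x) = 31, so x' = 491.9.
Then Pb = 531 − 1·491.9 = 39.1 and Ps = 139/9 + (1/9)·491.9 = 70.1.
ΔCS = ½(464 + 491.9)(67 − 39.1) = 13334.805; ΔPS = ½(464 + 491.9)(70.1 − 67) = 1481.645.
Government spending = 31 × 491.9 = 15248.9.
DWL = ½ × 31 × (491.9 − 464) = 432.45; fraction = 432.45 / 15248.9 = 279/9838.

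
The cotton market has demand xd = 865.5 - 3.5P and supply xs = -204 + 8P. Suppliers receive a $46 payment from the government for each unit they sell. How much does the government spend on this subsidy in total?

Pre-subsidy: 865.5 - 3.5P = -204 + 8P gives P* = 93, x* = 540.
With the subsidy, sellers receive Ps = Pb + 46 for each unit, where Pb is the price buyers pay.
Supply in terms of Pb becomes xs = -204 + 8(Pb + 46) = 164 + 8Pb. Setting this equal to demand: 865.5 - 3.5Pb = 164 + 8Pb, so Pb = 61.
Sellers receive Ps = 61 + 46 = 107; x' = 865.5 − 3.5·61 = 652.
Government outlay = subsidy × quantity = 46 × 652 = 29992.

Government cost = $29992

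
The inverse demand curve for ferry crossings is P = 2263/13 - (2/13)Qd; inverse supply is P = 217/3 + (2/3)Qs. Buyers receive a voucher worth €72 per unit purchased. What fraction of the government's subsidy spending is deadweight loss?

DWL / government spending = 351/1694

Pre-subsidy: 2263/13 - (2/13)Q = 217/3 + (2/3)Q gives Q* = 124 and P* = 155.
With the rebate, buyers effectively pay Pb = Ps − 72, where Ps is the price sellers receive.
On the curves, Pb = 2263/13 - (2/13)Q and Ps = 217/3 + (2/3)Q; the wedge Ps − Pb = 72 gives 217/3 + (2/3)Q − (2263/13 - (2/13)Q) = 72, so Q' = 211.75.
Then Pb = 2263/13 − (2/13)·211.75 = 141.5 and Ps = 217/3 + (2/3)·211.75 = 213.5.
ΔCS = ½(124 + 211.75)(155 − 141.5) = 2266.3125; ΔPS = ½(124 + 211.75)(213.5 − 155) = 9820.6875.
Government spending = 72 × 211.75 = 15246.
DWL = ½ × 72 × (211.75 − 124) = 3159; fraction = 3159 / 15246 = 351/1694.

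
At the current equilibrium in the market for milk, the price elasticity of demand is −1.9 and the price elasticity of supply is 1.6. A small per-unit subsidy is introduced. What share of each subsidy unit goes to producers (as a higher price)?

For a small subsidy around the equilibrium, the benefit split depends on the relative slopes, which at a point are proportional to the elasticities.
Buyer share = εs/(εs + |εd|) = 1.6/(1.6 + 1.9) = 16/35; seller share = |εd|/(εs + |εd|) = 19/35.
So producers capture 19/35 of the subsidy.

Producer share = 19/35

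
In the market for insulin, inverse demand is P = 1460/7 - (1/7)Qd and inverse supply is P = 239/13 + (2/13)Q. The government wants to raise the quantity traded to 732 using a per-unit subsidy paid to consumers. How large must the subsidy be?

Required subsidy s = 27 per unit

At Q = 732, from the demand curve buyers pay Pb = 1460/7 − (1/7)·732 = 104; from the supply curve sellers need Ps = 239/13 + (2/13)·732 = 131.
The subsidy must fill the gap: s = Ps − Pb = 131 − 104 = 27.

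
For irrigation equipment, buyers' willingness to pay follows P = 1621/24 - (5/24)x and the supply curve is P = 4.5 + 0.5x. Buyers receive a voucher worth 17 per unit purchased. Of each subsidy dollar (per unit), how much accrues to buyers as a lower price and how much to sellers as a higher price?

Buyers gain 5 per unit; sellers gain 12 per unit

Pre-subsidy: 1621/24 - (5/24)x = 4.5 + 0.5x gives x* = 89 and P* = 49.
With the rebate, buyers effectively pay Pb = Ps − 17, where Ps is the price sellers receive.
On the curves, Pb = 1621/24 - (5/24)x and Ps = 4.5 + 0.5x; the wedge Ps − Pb = 17 gives 4.5 + 0.5x − (1621/24 - (5/24)x) = 17, so x' = 113.
Then Pb = 1621/24 − (5/24)·113 = 44 and Ps = 4.5 + 0.5·113 = 61.
Buyers' price falls by P* − Pb = 49 − 44 = 5; sellers' price rises by Ps − P* = 61 − 49 = 12.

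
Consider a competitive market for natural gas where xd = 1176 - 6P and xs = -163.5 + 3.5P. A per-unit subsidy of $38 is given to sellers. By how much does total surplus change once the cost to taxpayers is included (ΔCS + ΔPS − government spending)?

Net change in total surplus = -$1596

Pre-subsidy: 1176 - 6P = -163.5 + 3.5P gives P* = 141, x* = 330.
With the subsidy, sellers receive Ps = Pb + 38 for each unit, where Pb is the price buyers pay.
Supply in terms of Pb becomes xs = -163.5 + 3.5(Pb + 38) = -30.5 + 3.5Pb. Setting this equal to demand: 1176 - 6Pb = -30.5 + 3.5Pb, so Pb = 127.
Sellers receive Ps = 127 + 38 = 165; x' = 1176 − 6·127 = 414.
ΔCS = ½(330 + 414)(141 − 127) = 5208; ΔPS = ½(330 + 414)(165 − 141) = 8928.
Government spending = 38 × 414 = 15732.
Net change = 5208 + 8928 − 15732 = -1596. The loss equals the DWL triangle ½·38·84.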